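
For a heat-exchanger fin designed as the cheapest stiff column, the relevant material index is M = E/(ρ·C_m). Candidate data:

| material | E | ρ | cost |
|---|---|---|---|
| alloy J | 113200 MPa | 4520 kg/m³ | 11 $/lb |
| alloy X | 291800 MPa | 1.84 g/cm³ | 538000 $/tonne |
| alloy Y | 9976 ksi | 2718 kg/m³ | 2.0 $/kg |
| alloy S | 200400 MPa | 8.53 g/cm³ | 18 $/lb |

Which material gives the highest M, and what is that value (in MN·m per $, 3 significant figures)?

alloy Y, M = 12.7 MN·m per $

Convert each candidate to consistent units, then evaluate M:
  alloy J: E = 113.2 GPa, ρ = 4520 kg/m³, cost = 24.25 $/kg
  alloy X: E = 291.8 GPa, ρ = 1840 kg/m³, cost = 538.0 $/kg
  alloy Y: E = 68.78 GPa, ρ = 2718 kg/m³, cost = 2.000 $/kg
  alloy S: E = 200.4 GPa, ρ = 8530 kg/m³, cost = 39.68 $/kg
  alloy Y: M = 12.7 MN·m per $
  alloy J: M = 1.03 MN·m per $
  alloy S: M = 0.592 MN·m per $
  alloy X: M = 0.295 MN·m per $
Alloy Y has the largest M.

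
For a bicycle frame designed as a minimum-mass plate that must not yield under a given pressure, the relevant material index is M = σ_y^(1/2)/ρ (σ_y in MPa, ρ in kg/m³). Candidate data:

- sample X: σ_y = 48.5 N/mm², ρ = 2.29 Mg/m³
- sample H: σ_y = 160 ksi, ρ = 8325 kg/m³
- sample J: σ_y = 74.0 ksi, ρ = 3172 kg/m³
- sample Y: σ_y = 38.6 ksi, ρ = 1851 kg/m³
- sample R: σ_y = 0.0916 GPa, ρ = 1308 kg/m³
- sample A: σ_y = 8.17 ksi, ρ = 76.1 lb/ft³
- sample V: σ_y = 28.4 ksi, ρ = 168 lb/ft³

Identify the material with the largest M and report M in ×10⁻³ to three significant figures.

sample Y, M = 8.81×10⁻³

Putting every candidate on a common basis:
  sample X: σ_y = 48.50 MPa, ρ = 2290 kg/m³
  sample H: σ_y = 1103 MPa, ρ = 8325 kg/m³
  sample J: σ_y = 510.2 MPa, ρ = 3172 kg/m³
  sample Y: σ_y = 266.1 MPa, ρ = 1851 kg/m³
  sample R: σ_y = 91.60 MPa, ρ = 1308 kg/m³
  sample A: σ_y = 56.33 MPa, ρ = 1219 kg/m³
  sample V: σ_y = 195.8 MPa, ρ = 2691 kg/m³
  sample Y: M = 8.81×10⁻³
  sample R: M = 7.32×10⁻³
  sample J: M = 7.12×10⁻³
  sample A: M = 6.16×10⁻³
  sample V: M = 5.20×10⁻³
  sample H: M = 3.99×10⁻³
  sample X: M = 3.04×10⁻³
The maximum is for sample Y.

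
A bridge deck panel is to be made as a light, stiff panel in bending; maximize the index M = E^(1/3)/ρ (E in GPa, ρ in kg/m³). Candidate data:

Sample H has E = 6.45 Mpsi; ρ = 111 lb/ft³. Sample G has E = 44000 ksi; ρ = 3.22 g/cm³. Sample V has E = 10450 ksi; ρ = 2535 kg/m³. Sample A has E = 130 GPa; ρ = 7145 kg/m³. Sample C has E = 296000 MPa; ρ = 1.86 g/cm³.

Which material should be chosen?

Putting every candidate on a common basis:
  sample H: E = 44.47 GPa, ρ = 1778 kg/m³
  sample G: E = 303.4 GPa, ρ = 3220 kg/m³
  sample V: E = 72.05 GPa, ρ = 2535 kg/m³
  sample A: E = 130.0 GPa, ρ = 7145 kg/m³
  sample C: E = 296.0 GPa, ρ = 1860 kg/m³
  sample C: M = 3.58×10⁻³
  sample G: M = 2.09×10⁻³
  sample H: M = 1.99×10⁻³
  sample V: M = 1.64×10⁻³
  sample A: M = 0.709×10⁻³
Sample C has the largest M.

sample C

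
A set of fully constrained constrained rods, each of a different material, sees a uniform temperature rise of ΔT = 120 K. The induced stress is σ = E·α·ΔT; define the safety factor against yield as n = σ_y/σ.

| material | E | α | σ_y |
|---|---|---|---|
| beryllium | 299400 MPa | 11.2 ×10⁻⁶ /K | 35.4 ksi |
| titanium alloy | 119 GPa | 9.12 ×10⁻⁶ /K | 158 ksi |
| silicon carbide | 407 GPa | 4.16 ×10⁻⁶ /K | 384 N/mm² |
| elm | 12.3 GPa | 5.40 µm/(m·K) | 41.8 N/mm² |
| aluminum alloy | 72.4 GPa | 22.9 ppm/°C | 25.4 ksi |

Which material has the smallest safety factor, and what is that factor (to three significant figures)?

beryllium, n = 0.607

With everything in SI (GPa, ×10⁻⁶/K, MPa):
  beryllium: E = 299.4, α = 11.2, σ_y = 244.1 → σ = 402 MPa, n = 0.607
  titanium alloy: E = 119.0, α = 9.12, σ_y = 1089 → σ = 130 MPa, n = 8.36
  silicon carbide: E = 407.0, α = 4.16, σ_y = 384.0 → σ = 203 MPa, n = 1.89
  elm: E = 12.30, α = 5.40, σ_y = 41.80 → σ = 7.97 MPa, n = 5.24
  aluminum alloy: E = 72.40, α = 22.9, σ_y = 175.1 → σ = 199 MPa, n = 0.880
The minimum is beryllium at n = 0.607.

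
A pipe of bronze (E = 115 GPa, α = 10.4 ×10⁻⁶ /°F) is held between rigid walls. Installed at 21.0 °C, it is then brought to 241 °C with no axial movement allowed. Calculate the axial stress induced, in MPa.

474 MPa

α = 10.4×10⁻⁶/°F × 9/5 = 18.7×10⁻⁶/K.
ΔT = 220.0 K. Constrained thermal stress σ = E·α·ΔT = 115.0×10³ MPa × 18.7×10⁻⁶ × 220.0 = 474 MPa (compressive).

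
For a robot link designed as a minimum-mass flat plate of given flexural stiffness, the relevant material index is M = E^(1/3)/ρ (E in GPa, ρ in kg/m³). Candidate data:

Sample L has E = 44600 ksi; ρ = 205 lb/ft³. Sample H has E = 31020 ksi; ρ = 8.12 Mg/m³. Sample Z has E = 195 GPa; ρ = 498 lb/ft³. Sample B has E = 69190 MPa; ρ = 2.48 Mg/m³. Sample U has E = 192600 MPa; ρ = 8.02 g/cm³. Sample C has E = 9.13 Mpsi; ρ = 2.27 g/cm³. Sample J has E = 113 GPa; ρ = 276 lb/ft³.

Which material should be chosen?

sample L

Normalizing units and computing the index:
  sample L: E = 307.5 GPa, ρ = 3284 kg/m³
  sample H: E = 213.9 GPa, ρ = 8120 kg/m³
  sample Z: E = 195.0 GPa, ρ = 7977 kg/m³
  sample B: E = 69.19 GPa, ρ = 2480 kg/m³
  sample U: E = 192.6 GPa, ρ = 8020 kg/m³
  sample C: E = 62.95 GPa, ρ = 2270 kg/m³
  sample J: E = 113.0 GPa, ρ = 4421 kg/m³
  sample L: M = 2.06×10⁻³
  sample C: M = 1.75×10⁻³
  sample B: M = 1.66×10⁻³
  sample J: M = 1.09×10⁻³
  sample H: M = 0.736×10⁻³
  sample Z: M = 0.727×10⁻³
  sample U: M = 0.720×10⁻³
Sample L has the largest M.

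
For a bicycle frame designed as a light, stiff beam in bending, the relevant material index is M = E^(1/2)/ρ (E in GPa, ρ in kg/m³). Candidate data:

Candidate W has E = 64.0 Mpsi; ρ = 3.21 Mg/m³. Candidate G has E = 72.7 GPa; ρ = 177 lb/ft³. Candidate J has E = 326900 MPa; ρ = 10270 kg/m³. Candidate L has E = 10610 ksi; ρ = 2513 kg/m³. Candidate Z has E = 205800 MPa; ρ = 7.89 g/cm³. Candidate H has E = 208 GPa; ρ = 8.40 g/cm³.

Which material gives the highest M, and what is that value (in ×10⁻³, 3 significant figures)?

Normalizing units and computing the index:
  candidate W: E = 441.3 GPa, ρ = 3210 kg/m³
  candidate G: E = 72.70 GPa, ρ = 2835 kg/m³
  candidate J: E = 326.9 GPa, ρ = 10270 kg/m³
  candidate L: E = 73.15 GPa, ρ = 2513 kg/m³
  candidate Z: E = 205.8 GPa, ρ = 7890 kg/m³
  candidate H: E = 208.0 GPa, ρ = 8400 kg/m³
  candidate W: M = 6.54×10⁻³
  candidate L: M = 3.40×10⁻³
  candidate G: M = 3.01×10⁻³
  candidate Z: M = 1.82×10⁻³
  candidate J: M = 1.76×10⁻³
  candidate H: M = 1.72×10⁻³
Highest index: candidate W.

candidate W, M = 6.54×10⁻³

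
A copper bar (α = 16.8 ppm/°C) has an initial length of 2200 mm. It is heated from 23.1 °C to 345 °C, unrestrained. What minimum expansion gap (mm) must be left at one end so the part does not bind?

ΔT = 345 − 23.1 = 321.9 K.
ΔL = α·L₀·ΔT = 16.8×10⁻⁶ × 2200 mm × 321.9 K = 11.9 mm.

11.9 mm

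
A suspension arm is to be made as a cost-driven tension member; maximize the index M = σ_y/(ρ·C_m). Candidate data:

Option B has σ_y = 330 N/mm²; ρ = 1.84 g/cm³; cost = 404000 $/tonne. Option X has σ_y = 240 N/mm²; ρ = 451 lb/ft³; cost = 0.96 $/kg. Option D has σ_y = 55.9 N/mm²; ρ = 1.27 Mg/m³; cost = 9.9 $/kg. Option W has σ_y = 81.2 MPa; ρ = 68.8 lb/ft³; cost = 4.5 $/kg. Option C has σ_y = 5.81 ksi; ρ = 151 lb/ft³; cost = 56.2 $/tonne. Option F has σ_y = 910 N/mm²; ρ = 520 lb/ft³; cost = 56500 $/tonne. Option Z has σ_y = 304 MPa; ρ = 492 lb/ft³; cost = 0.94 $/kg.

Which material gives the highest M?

option C

Convert each candidate to consistent units, then evaluate M:
  option B: σ_y = 330.0 MPa, ρ = 1840 kg/m³, cost = 404.0 $/kg
  option X: σ_y = 240.0 MPa, ρ = 7224 kg/m³, cost = 0.9600 $/kg
  option D: σ_y = 55.90 MPa, ρ = 1270 kg/m³, cost = 9.900 $/kg
  option W: σ_y = 81.20 MPa, ρ = 1102 kg/m³, cost = 4.500 $/kg
  option C: σ_y = 40.06 MPa, ρ = 2419 kg/m³, cost = 0.05620 $/kg
  option F: σ_y = 910.0 MPa, ρ = 8330 kg/m³, cost = 56.50 $/kg
  option Z: σ_y = 304.0 MPa, ρ = 7881 kg/m³, cost = 0.9400 $/kg
  option C: M = 295 kN·m per $
  option Z: M = 41.0 kN·m per $
  option X: M = 34.6 kN·m per $
  option W: M = 16.4 kN·m per $
  option D: M = 4.45 kN·m per $
  option F: M = 1.93 kN·m per $
  option B: M = 0.444 kN·m per $
Option C ranks first.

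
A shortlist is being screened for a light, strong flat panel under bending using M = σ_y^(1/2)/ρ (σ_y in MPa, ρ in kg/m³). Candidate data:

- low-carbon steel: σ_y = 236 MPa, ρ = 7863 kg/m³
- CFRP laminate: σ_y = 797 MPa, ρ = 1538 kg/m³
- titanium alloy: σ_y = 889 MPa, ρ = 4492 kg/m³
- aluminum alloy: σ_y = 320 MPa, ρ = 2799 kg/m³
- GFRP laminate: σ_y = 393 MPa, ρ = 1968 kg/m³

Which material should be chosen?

CFRP laminate

Evaluate M for each candidate:
  CFRP laminate: M = 18.4×10⁻³
  GFRP laminate: M = 10.1×10⁻³
  titanium alloy: M = 6.64×10⁻³
  aluminum alloy: M = 6.39×10⁻³
  low-carbon steel: M = 1.95×10⁻³
CFRP laminate ranks first.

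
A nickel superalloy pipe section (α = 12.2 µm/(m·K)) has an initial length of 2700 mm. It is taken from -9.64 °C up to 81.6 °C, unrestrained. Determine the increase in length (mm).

3.01 mm

ΔT = 81.6 − (-9.64) = 91.24 K.
ΔL = α·L₀·ΔT = 12.2×10⁻⁶ × 2700 mm × 91.24 K = 3.01 mm.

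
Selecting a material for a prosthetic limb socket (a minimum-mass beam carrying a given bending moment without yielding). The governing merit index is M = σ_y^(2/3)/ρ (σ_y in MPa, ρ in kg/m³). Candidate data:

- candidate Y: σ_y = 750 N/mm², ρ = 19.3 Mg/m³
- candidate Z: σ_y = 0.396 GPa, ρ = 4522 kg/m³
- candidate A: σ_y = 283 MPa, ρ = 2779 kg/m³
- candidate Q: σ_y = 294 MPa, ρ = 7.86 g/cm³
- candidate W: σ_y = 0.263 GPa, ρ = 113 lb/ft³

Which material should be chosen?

candidate W

Putting every candidate on a common basis:
  candidate Y: σ_y = 750.0 MPa, ρ = 19300 kg/m³
  candidate Z: σ_y = 396.0 MPa, ρ = 4522 kg/m³
  candidate A: σ_y = 283.0 MPa, ρ = 2779 kg/m³
  candidate Q: σ_y = 294.0 MPa, ρ = 7860 kg/m³
  candidate W: σ_y = 263.0 MPa, ρ = 1810 kg/m³
  candidate W: M = 22.7×10⁻³
  candidate A: M = 15.5×10⁻³
  candidate Z: M = 11.9×10⁻³
  candidate Q: M = 5.63×10⁻³
  candidate Y: M = 4.28×10⁻³
The maximum is for candidate W.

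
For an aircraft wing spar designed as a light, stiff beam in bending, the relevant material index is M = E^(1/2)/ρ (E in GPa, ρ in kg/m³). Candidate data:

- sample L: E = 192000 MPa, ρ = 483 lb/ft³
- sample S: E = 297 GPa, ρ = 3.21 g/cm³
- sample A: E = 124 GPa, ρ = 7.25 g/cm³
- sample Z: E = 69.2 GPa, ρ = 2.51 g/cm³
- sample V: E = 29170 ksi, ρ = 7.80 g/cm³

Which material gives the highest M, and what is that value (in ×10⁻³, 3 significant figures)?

sample S, M = 5.37×10⁻³

Normalizing units and computing the index:
  sample L: E = 192.0 GPa, ρ = 7737 kg/m³
  sample S: E = 297.0 GPa, ρ = 3210 kg/m³
  sample A: E = 124.0 GPa, ρ = 7250 kg/m³
  sample Z: E = 69.20 GPa, ρ = 2510 kg/m³
  sample V: E = 201.1 GPa, ρ = 7800 kg/m³
  sample S: M = 5.37×10⁻³
  sample Z: M = 3.31×10⁻³
  sample V: M = 1.82×10⁻³
  sample L: M = 1.79×10⁻³
  sample A: M = 1.54×10⁻³
Sample S has the largest M.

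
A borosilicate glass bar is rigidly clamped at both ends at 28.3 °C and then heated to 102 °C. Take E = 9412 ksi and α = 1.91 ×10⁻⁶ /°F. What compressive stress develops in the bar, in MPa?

E = 9412 ksi = 64.89 GPa.
α = 1.91×10⁻⁶/°F × 9/5 = 3.44×10⁻⁶/K.
ΔT = 73.70 K. Constrained thermal stress σ = E·α·ΔT = 64.89×10³ MPa × 3.44×10⁻⁶ × 73.70 = 16.4 MPa (compressive).

16.4 MPa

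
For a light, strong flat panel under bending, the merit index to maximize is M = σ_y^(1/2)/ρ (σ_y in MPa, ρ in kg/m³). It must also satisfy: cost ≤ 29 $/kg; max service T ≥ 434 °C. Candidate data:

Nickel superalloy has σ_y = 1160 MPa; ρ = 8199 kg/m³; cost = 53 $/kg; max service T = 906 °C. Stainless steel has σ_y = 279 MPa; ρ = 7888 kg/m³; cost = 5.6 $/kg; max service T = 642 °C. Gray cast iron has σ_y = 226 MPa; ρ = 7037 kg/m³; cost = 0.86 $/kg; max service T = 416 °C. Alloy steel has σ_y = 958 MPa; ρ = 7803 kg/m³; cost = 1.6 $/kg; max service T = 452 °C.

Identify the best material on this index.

alloy steel

Screen on constraints: cost ≤ 29 $/kg; max service T ≥ 434 °C. Survivors: stainless steel, alloy steel.
Evaluate M for each candidate:
  alloy steel: M = 3.97×10⁻³
  stainless steel: M = 2.12×10⁻³
The maximum is for alloy steel.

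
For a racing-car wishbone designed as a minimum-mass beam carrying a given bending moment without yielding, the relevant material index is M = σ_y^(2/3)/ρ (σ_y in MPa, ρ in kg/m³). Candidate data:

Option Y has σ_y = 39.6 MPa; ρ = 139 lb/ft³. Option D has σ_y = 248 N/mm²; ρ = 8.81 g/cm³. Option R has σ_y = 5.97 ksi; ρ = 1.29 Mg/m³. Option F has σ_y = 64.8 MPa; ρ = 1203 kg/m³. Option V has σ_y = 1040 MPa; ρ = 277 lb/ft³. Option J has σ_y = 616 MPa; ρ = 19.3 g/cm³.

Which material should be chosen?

After converting to SI:
  option Y: σ_y = 39.60 MPa, ρ = 2227 kg/m³
  option D: σ_y = 248.0 MPa, ρ = 8810 kg/m³
  option R: σ_y = 41.16 MPa, ρ = 1290 kg/m³
  option F: σ_y = 64.80 MPa, ρ = 1203 kg/m³
  option V: σ_y = 1040 MPa, ρ = 4437 kg/m³
  option J: σ_y = 616.0 MPa, ρ = 19300 kg/m³
  option V: M = 23.1×10⁻³
  option F: M = 13.4×10⁻³
  option R: M = 9.24×10⁻³
  option Y: M = 5.22×10⁻³
  option D: M = 4.48×10⁻³
  option J: M = 3.75×10⁻³
Highest index: option V.

option V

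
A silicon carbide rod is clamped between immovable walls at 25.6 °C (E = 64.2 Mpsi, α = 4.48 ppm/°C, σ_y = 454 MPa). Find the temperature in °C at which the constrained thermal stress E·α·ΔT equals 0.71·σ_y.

188 °C

E = 64.2 Mpsi = 442.6 GPa.
E·α·ΔT = 322.3 MPa ⇒ ΔT = 322.3 / (442.6×10³ × 4.48×10⁻⁶) = 162.5 K.
T = 25.6 + 162.5 = 188.1 °C.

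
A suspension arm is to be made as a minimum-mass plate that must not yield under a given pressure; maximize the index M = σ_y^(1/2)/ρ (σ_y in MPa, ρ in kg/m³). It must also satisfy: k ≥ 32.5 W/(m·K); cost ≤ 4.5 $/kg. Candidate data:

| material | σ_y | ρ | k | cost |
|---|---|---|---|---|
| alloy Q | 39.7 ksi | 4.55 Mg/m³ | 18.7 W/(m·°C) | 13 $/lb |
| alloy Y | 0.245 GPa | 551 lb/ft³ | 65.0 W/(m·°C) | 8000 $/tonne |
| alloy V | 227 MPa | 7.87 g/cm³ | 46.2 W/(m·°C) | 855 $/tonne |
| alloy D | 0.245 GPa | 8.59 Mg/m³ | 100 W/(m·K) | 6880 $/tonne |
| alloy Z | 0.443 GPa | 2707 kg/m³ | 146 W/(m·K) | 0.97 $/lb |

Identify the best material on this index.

Screen on constraints: k ≥ 32.5 W/(m·K); cost ≤ 4.5 $/kg. Survivors: alloy V, alloy Z.
Convert each candidate to consistent units, then evaluate M:
  alloy V: σ_y = 227.0 MPa, ρ = 7870 kg/m³
  alloy Z: σ_y = 443.0 MPa, ρ = 2707 kg/m³
  alloy Z: M = 7.78×10⁻³
  alloy V: M = 1.91×10⁻³
Alloy Z has the largest M.

alloy Z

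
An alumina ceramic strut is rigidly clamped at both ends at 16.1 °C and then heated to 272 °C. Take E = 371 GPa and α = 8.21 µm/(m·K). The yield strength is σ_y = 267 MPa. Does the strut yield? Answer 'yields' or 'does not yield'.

ΔT = 255.9 K. Constrained thermal stress σ = E·α·ΔT = 371.0×10³ MPa × 8.21×10⁻⁶ × 255.9 = 779 MPa (compressive).
Compare to σ_y = 267 MPa: σ ≥ σ_y, so it yields.

yields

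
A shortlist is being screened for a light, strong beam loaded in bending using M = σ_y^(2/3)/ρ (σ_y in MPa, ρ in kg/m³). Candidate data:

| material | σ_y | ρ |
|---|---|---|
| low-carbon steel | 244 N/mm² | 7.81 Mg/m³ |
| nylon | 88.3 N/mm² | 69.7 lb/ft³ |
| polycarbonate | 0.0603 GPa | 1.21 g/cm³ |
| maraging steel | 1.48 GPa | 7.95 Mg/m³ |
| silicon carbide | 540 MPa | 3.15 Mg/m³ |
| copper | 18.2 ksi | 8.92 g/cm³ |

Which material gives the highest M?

silicon carbide

Normalizing units and computing the index:
  low-carbon steel: σ_y = 244.0 MPa, ρ = 7810 kg/m³
  nylon: σ_y = 88.30 MPa, ρ = 1116 kg/m³
  polycarbonate: σ_y = 60.30 MPa, ρ = 1210 kg/m³
  maraging steel: σ_y = 1480 MPa, ρ = 7950 kg/m³
  silicon carbide: σ_y = 540.0 MPa, ρ = 3150 kg/m³
  copper: σ_y = 125.5 MPa, ρ = 8920 kg/m³
  silicon carbide: M = 21.1×10⁻³
  nylon: M = 17.8×10⁻³
  maraging steel: M = 16.3×10⁻³
  polycarbonate: M = 12.7×10⁻³
  low-carbon steel: M = 5.00×10⁻³
  copper: M = 2.81×10⁻³
Silicon carbide has the largest M.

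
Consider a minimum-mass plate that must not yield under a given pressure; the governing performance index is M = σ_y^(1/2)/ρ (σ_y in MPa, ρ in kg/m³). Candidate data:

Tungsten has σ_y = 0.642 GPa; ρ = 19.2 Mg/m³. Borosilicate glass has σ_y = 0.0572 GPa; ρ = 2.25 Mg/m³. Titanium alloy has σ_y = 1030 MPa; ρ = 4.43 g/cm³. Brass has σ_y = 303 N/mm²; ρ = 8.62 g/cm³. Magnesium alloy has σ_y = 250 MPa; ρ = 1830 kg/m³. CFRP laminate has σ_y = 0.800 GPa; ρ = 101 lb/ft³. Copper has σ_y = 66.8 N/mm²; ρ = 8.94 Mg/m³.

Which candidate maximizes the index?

Putting every candidate on a common basis:
  tungsten: σ_y = 642.0 MPa, ρ = 19200 kg/m³
  borosilicate glass: σ_y = 57.20 MPa, ρ = 2250 kg/m³
  titanium alloy: σ_y = 1030 MPa, ρ = 4430 kg/m³
  brass: σ_y = 303.0 MPa, ρ = 8620 kg/m³
  magnesium alloy: σ_y = 250.0 MPa, ρ = 1830 kg/m³
  CFRP laminate: σ_y = 800.0 MPa, ρ = 1618 kg/m³
  copper: σ_y = 66.80 MPa, ρ = 8940 kg/m³
  CFRP laminate: M = 17.5×10⁻³
  magnesium alloy: M = 8.64×10⁻³
  titanium alloy: M = 7.24×10⁻³
  borosilicate glass: M = 3.36×10⁻³
  brass: M = 2.02×10⁻³
  tungsten: M = 1.32×10⁻³
  copper: M = 0.914×10⁻³
CFRP laminate has the largest M.

CFRP laminate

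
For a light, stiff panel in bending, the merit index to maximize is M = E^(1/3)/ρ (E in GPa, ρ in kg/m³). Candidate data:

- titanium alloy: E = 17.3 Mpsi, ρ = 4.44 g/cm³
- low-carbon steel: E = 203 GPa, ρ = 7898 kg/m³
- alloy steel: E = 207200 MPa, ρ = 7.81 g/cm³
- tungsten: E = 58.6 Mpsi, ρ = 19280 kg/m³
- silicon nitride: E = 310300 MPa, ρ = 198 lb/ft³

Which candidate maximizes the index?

Putting every candidate on a common basis:
  titanium alloy: E = 119.3 GPa, ρ = 4440 kg/m³
  low-carbon steel: E = 203.0 GPa, ρ = 7898 kg/m³
  alloy steel: E = 207.2 GPa, ρ = 7810 kg/m³
  tungsten: E = 404.0 GPa, ρ = 19280 kg/m³
  silicon nitride: E = 310.3 GPa, ρ = 3172 kg/m³
  silicon nitride: M = 2.13×10⁻³
  titanium alloy: M = 1.11×10⁻³
  alloy steel: M = 0.758×10⁻³
  low-carbon steel: M = 0.744×10⁻³
  tungsten: M = 0.383×10⁻³
The maximum is for silicon nitride.

silicon nitride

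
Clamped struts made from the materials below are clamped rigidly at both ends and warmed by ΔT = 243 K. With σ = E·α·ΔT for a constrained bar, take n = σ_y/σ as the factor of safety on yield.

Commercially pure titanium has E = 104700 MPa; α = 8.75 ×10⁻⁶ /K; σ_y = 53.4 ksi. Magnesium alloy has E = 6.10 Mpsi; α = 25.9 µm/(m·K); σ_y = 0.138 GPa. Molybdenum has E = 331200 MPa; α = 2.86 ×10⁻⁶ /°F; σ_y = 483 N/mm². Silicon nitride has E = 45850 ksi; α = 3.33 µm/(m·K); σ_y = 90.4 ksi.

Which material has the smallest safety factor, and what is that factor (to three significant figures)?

magnesium alloy, n = 0.521

With everything in SI (GPa, ×10⁻⁶/K, MPa):
  commercially pure titanium: E = 104.7, α = 8.75, σ_y = 368.2 → σ = 223 MPa, n = 1.65
  magnesium alloy: E = 42.06, α = 25.9, σ_y = 138.0 → σ = 265 MPa, n = 0.521
  molybdenum: E = 331.2, α = 5.15, σ_y = 483.0 → σ = 414 MPa, n = 1.17
  silicon nitride: E = 316.1, α = 3.33, σ_y = 623.3 → σ = 256 MPa, n = 2.44
Magnesium alloy has the lowest safety factor, n = 0.521.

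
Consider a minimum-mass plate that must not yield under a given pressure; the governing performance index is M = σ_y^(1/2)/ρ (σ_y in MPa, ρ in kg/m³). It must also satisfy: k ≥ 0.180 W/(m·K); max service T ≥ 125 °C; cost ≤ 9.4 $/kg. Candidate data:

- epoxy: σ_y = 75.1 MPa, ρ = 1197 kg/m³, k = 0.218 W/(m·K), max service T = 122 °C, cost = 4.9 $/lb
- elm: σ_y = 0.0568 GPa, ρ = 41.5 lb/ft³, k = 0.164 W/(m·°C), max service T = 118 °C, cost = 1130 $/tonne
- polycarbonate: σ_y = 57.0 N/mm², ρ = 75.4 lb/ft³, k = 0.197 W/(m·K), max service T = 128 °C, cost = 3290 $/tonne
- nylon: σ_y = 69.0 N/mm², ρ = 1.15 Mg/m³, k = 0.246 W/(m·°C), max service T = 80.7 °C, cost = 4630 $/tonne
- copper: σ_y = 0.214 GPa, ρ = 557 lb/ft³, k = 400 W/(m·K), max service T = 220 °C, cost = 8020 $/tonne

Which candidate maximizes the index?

Screen on constraints: k ≥ 0.180 W/(m·K); max service T ≥ 125 °C; cost ≤ 9.4 $/kg. Survivors: polycarbonate, copper.
Convert each candidate to consistent units, then evaluate M:
  polycarbonate: σ_y = 57.00 MPa, ρ = 1208 kg/m³
  copper: σ_y = 214.0 MPa, ρ = 8922 kg/m³
  polycarbonate: M = 6.25×10⁻³
  copper: M = 1.64×10⁻³
The maximum is for polycarbonate.

polycarbonate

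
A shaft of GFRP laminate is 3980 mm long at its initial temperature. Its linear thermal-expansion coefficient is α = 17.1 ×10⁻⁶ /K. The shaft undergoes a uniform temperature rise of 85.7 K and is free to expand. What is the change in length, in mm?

ΔL = α·L₀·ΔT = 17.1×10⁻⁶ × 3980 mm × 85.70 K = 5.83 mm.

5.83 mm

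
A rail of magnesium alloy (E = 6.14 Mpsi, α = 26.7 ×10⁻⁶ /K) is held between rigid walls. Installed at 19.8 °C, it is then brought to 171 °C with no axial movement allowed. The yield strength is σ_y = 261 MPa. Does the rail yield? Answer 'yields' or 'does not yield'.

E = 6.14 Mpsi = 42.33 GPa.
ΔT = 151.2 K. Constrained thermal stress σ = E·α·ΔT = 42.33×10³ MPa × 26.7×10⁻⁶ × 151.2 = 171 MPa (compressive).
Compare to σ_y = 261 MPa: σ < σ_y, so it does not yield.

does not yield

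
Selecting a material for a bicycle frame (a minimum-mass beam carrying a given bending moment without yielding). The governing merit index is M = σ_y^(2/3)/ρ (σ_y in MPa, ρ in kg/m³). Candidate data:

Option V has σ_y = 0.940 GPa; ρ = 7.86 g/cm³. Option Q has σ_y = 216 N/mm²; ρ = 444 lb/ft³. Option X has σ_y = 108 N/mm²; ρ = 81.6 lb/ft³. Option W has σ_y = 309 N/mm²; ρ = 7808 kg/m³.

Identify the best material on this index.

option X

Normalizing units and computing the index:
  option V: σ_y = 940.0 MPa, ρ = 7860 kg/m³
  option Q: σ_y = 216.0 MPa, ρ = 7112 kg/m³
  option X: σ_y = 108.0 MPa, ρ = 1307 kg/m³
  option W: σ_y = 309.0 MPa, ρ = 7808 kg/m³
  option X: M = 17.4×10⁻³
  option V: M = 12.2×10⁻³
  option W: M = 5.85×10⁻³
  option Q: M = 5.06×10⁻³
Highest index: option X.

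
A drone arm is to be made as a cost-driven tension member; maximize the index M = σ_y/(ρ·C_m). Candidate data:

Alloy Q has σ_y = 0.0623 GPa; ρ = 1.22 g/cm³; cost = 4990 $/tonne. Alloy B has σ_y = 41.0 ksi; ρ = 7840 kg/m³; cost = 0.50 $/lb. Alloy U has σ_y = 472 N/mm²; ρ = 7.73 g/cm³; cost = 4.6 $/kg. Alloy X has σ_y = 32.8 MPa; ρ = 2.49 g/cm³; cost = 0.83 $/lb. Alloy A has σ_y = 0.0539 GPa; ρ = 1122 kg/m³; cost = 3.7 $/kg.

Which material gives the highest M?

Putting every candidate on a common basis:
  alloy Q: σ_y = 62.30 MPa, ρ = 1220 kg/m³, cost = 4.990 $/kg
  alloy B: σ_y = 282.7 MPa, ρ = 7840 kg/m³, cost = 1.102 $/kg
  alloy U: σ_y = 472.0 MPa, ρ = 7730 kg/m³, cost = 4.600 $/kg
  alloy X: σ_y = 32.80 MPa, ρ = 2490 kg/m³, cost = 1.830 $/kg
  alloy A: σ_y = 53.90 MPa, ρ = 1122 kg/m³, cost = 3.700 $/kg
  alloy B: M = 32.7 kN·m per $
  alloy U: M = 13.3 kN·m per $
  alloy A: M = 13.0 kN·m per $
  alloy Q: M = 10.2 kN·m per $
  alloy X: M = 7.20 kN·m per $
The maximum is for alloy B.

alloy B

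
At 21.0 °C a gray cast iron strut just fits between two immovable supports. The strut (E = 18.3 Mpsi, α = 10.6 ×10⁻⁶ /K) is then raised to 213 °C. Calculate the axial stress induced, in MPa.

257 MPa

E = 18.3 Mpsi = 126.2 GPa.
ΔT = 192.0 K. Constrained thermal stress σ = E·α·ΔT = 126.2×10³ MPa × 10.6×10⁻⁶ × 192.0 = 257 MPa (compressive).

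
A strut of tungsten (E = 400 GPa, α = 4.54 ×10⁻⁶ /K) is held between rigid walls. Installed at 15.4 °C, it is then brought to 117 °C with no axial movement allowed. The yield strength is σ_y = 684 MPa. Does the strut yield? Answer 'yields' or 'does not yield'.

does not yield

ΔT = 101.6 K. Constrained thermal stress σ = E·α·ΔT = 400.0×10³ MPa × 4.54×10⁻⁶ × 101.6 = 185 MPa (compressive).
Compare to σ_y = 684 MPa: σ < σ_y, so it does not yield.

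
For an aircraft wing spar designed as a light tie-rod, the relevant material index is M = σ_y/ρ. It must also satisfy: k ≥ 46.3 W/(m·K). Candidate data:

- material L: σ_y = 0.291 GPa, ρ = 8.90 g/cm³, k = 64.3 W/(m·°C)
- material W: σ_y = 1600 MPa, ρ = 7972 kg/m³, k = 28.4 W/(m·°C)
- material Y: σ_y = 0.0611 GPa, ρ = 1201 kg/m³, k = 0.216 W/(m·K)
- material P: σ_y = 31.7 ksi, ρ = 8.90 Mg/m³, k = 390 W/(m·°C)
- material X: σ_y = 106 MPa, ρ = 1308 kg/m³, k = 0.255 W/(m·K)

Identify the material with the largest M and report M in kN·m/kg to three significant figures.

material L, M = 32.7 kN·m/kg

Screen on constraints: k ≥ 46.3 W/(m·K). Survivors: material L, material P.
Normalizing units and computing the index:
  material L: σ_y = 291.0 MPa, ρ = 8900 kg/m³
  material P: σ_y = 218.6 MPa, ρ = 8900 kg/m³
  material L: M = 32.7 kN·m/kg
  material P: M = 24.6 kN·m/kg
The maximum is for material L.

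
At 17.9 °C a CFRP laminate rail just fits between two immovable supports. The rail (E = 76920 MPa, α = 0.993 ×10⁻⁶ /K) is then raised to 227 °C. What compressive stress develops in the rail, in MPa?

E = 76920 MPa = 76.92 GPa.
ΔT = 209.1 K. Constrained thermal stress σ = E·α·ΔT = 76.92×10³ MPa × 0.993×10⁻⁶ × 209.1 = 16.0 MPa (compressive).

16.0 MPa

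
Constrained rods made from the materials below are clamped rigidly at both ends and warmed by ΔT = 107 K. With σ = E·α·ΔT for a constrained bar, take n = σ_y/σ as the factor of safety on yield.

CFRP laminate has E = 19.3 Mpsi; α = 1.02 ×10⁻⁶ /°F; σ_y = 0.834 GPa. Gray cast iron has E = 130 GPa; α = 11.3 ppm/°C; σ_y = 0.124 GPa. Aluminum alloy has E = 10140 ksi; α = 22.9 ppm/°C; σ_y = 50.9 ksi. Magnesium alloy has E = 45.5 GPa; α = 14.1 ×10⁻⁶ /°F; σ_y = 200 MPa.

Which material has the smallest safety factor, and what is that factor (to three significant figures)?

In consistent units (E in GPa, α in ×10⁻⁶/K, σ_y in MPa):
  CFRP laminate: E = 133.1, α = 1.84, σ_y = 834.0 → σ = 26.1 MPa, n = 31.9
  gray cast iron: E = 130.0, α = 11.3, σ_y = 124.0 → σ = 157 MPa, n = 0.789
  aluminum alloy: E = 69.91, α = 22.9, σ_y = 350.9 → σ = 171 MPa, n = 2.05
  magnesium alloy: E = 45.50, α = 25.4, σ_y = 200.0 → σ = 124 MPa, n = 1.62
The minimum is gray cast iron at n = 0.789.

gray cast iron, n = 0.789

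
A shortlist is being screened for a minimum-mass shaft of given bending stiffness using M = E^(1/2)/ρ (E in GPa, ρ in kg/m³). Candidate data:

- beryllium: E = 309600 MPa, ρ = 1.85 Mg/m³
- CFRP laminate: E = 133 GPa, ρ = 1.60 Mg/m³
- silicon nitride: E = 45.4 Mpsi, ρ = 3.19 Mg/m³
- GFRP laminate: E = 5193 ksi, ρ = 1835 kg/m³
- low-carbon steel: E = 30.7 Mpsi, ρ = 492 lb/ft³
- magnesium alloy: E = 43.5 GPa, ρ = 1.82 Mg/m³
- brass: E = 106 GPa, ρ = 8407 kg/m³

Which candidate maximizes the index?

In SI units:
  beryllium: E = 309.6 GPa, ρ = 1850 kg/m³
  CFRP laminate: E = 133.0 GPa, ρ = 1600 kg/m³
  silicon nitride: E = 313.0 GPa, ρ = 3190 kg/m³
  GFRP laminate: E = 35.80 GPa, ρ = 1835 kg/m³
  low-carbon steel: E = 211.7 GPa, ρ = 7881 kg/m³
  magnesium alloy: E = 43.50 GPa, ρ = 1820 kg/m³
  brass: E = 106.0 GPa, ρ = 8407 kg/m³
  beryllium: M = 9.51×10⁻³
  CFRP laminate: M = 7.21×10⁻³
  silicon nitride: M = 5.55×10⁻³
  magnesium alloy: M = 3.62×10⁻³
  GFRP laminate: M = 3.26×10⁻³
  low-carbon steel: M = 1.85×10⁻³
  brass: M = 1.22×10⁻³
Beryllium has the largest M.

beryllium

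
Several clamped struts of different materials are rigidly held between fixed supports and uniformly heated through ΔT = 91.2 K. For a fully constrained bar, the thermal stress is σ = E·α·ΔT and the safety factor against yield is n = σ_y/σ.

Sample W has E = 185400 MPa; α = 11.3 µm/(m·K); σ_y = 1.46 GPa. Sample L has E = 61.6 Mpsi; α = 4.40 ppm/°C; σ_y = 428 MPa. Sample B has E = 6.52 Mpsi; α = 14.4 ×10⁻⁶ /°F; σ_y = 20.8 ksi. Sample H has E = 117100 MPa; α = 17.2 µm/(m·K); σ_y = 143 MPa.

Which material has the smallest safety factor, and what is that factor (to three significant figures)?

Per material, after unit conversion:
  sample W: E = 185.4, α = 11.3, σ_y = 1460 → σ = 191 MPa, n = 7.64
  sample L: E = 424.7, α = 4.40, σ_y = 428.0 → σ = 170 MPa, n = 2.51
  sample B: E = 44.95, α = 25.9, σ_y = 143.4 → σ = 106 MPa, n = 1.35
  sample H: E = 117.1, α = 17.2, σ_y = 143.0 → σ = 184 MPa, n = 0.778
The minimum is sample H at n = 0.778.

sample H, n = 0.778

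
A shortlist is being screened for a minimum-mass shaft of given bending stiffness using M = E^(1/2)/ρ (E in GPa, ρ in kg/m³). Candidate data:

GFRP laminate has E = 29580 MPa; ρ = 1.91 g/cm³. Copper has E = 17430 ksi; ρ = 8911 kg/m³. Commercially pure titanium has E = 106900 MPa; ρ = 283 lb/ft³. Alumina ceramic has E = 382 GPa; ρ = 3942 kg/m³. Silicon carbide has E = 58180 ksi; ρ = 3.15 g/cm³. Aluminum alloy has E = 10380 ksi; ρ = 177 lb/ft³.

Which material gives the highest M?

silicon carbide

Putting every candidate on a common basis:
  GFRP laminate: E = 29.58 GPa, ρ = 1910 kg/m³
  copper: E = 120.2 GPa, ρ = 8911 kg/m³
  commercially pure titanium: E = 106.9 GPa, ρ = 4533 kg/m³
  alumina ceramic: E = 382.0 GPa, ρ = 3942 kg/m³
  silicon carbide: E = 401.1 GPa, ρ = 3150 kg/m³
  aluminum alloy: E = 71.57 GPa, ρ = 2835 kg/m³
  silicon carbide: M = 6.36×10⁻³
  alumina ceramic: M = 4.96×10⁻³
  aluminum alloy: M = 2.98×10⁻³
  GFRP laminate: M = 2.85×10⁻³
  commercially pure titanium: M = 2.28×10⁻³
  copper: M = 1.23×10⁻³
Silicon carbide has the largest M.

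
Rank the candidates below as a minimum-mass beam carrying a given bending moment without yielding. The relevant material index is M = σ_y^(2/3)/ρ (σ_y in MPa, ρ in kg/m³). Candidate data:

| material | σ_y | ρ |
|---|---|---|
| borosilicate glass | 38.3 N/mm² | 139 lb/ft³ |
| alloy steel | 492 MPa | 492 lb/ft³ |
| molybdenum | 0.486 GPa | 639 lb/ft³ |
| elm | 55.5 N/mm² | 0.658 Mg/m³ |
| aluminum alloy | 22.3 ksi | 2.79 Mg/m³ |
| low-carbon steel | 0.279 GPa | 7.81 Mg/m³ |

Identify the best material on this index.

elm

In SI units:
  borosilicate glass: σ_y = 38.30 MPa, ρ = 2227 kg/m³
  alloy steel: σ_y = 492.0 MPa, ρ = 7881 kg/m³
  molybdenum: σ_y = 486.0 MPa, ρ = 10240 kg/m³
  elm: σ_y = 55.50 MPa, ρ = 658.0 kg/m³
  aluminum alloy: σ_y = 153.8 MPa, ρ = 2790 kg/m³
  low-carbon steel: σ_y = 279.0 MPa, ρ = 7810 kg/m³
  elm: M = 22.1×10⁻³
  aluminum alloy: M = 10.3×10⁻³
  alloy steel: M = 7.91×10⁻³
  molybdenum: M = 6.04×10⁻³
  low-carbon steel: M = 5.47×10⁻³
  borosilicate glass: M = 5.10×10⁻³
The maximum is for elm.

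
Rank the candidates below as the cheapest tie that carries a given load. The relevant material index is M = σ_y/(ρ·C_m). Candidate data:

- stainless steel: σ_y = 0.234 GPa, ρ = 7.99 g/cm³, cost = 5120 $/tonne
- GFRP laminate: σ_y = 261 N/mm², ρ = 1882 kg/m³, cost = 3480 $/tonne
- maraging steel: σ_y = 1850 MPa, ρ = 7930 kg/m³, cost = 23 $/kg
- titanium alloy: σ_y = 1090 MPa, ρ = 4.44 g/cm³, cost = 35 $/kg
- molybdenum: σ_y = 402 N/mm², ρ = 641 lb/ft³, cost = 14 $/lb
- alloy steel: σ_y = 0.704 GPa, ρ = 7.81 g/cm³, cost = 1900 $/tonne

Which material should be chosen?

alloy steel

Convert each candidate to consistent units, then evaluate M:
  stainless steel: σ_y = 234.0 MPa, ρ = 7990 kg/m³, cost = 5.120 $/kg
  GFRP laminate: σ_y = 261.0 MPa, ρ = 1882 kg/m³, cost = 3.480 $/kg
  maraging steel: σ_y = 1850 MPa, ρ = 7930 kg/m³, cost = 23.00 $/kg
  titanium alloy: σ_y = 1090 MPa, ρ = 4440 kg/m³, cost = 35.00 $/kg
  molybdenum: σ_y = 402.0 MPa, ρ = 10270 kg/m³, cost = 30.86 $/kg
  alloy steel: σ_y = 704.0 MPa, ρ = 7810 kg/m³, cost = 1.900 $/kg
  alloy steel: M = 47.4 kN·m per $
  GFRP laminate: M = 39.9 kN·m per $
  maraging steel: M = 10.1 kN·m per $
  titanium alloy: M = 7.01 kN·m per $
  stainless steel: M = 5.72 kN·m per $
  molybdenum: M = 1.27 kN·m per $
Alloy steel ranks first.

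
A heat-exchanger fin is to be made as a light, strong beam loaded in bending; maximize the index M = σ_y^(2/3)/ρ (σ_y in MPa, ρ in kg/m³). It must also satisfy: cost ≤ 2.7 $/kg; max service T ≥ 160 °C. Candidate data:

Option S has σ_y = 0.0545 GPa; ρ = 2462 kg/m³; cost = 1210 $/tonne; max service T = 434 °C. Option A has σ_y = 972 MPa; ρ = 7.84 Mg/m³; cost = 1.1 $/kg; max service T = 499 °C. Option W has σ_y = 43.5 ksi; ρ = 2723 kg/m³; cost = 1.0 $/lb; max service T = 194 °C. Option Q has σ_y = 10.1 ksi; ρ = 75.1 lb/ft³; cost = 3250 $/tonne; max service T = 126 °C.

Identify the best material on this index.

option W

Screen on constraints: cost ≤ 2.7 $/kg; max service T ≥ 160 °C. Survivors: option S, option A, option W.
After converting to SI:
  option S: σ_y = 54.50 MPa, ρ = 2462 kg/m³
  option A: σ_y = 972.0 MPa, ρ = 7840 kg/m³
  option W: σ_y = 299.9 MPa, ρ = 2723 kg/m³
  option W: M = 16.5×10⁻³
  option A: M = 12.5×10⁻³
  option S: M = 5.84×10⁻³
Highest index: option W.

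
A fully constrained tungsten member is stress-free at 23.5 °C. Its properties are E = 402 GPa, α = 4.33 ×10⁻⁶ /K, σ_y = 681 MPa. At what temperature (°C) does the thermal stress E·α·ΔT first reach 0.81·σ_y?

340 °C

E·α·ΔT = 551.6 MPa ⇒ ΔT = 551.6 / (402.0×10³ × 4.33×10⁻⁶) = 316.9 K.
T = 23.5 + 316.9 = 340.4 °C.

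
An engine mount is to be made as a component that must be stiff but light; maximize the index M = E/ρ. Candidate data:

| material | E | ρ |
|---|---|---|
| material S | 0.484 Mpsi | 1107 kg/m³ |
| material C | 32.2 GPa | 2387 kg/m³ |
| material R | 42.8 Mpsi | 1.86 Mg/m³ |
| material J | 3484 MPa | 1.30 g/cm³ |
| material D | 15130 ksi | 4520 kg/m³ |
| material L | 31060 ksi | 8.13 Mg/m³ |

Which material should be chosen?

Normalizing units and computing the index:
  material S: E = 3.337 GPa, ρ = 1107 kg/m³
  material C: E = 32.20 GPa, ρ = 2387 kg/m³
  material R: E = 295.1 GPa, ρ = 1860 kg/m³
  material J: E = 3.484 GPa, ρ = 1300 kg/m³
  material D: E = 104.3 GPa, ρ = 4520 kg/m³
  material L: E = 214.2 GPa, ρ = 8130 kg/m³
  material R: M = 159 MN·m/kg
  material L: M = 26.3 MN·m/kg
  material D: M = 23.1 MN·m/kg
  material C: M = 13.5 MN·m/kg
  material S: M = 3.01 MN·m/kg
  material J: M = 2.68 MN·m/kg
Highest index: material R.

material R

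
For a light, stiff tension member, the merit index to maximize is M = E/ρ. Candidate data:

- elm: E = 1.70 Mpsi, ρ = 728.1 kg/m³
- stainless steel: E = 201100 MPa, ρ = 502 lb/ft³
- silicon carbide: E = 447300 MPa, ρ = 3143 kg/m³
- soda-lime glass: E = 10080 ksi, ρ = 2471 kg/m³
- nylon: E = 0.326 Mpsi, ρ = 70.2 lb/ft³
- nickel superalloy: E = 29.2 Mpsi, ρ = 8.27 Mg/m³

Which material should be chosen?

silicon carbide

After converting to SI:
  elm: E = 11.72 GPa, ρ = 728.1 kg/m³
  stainless steel: E = 201.1 GPa, ρ = 8041 kg/m³
  silicon carbide: E = 447.3 GPa, ρ = 3143 kg/m³
  soda-lime glass: E = 69.50 GPa, ρ = 2471 kg/m³
  nylon: E = 2.248 GPa, ρ = 1124 kg/m³
  nickel superalloy: E = 201.3 GPa, ρ = 8270 kg/m³
  silicon carbide: M = 142 MN·m/kg
  soda-lime glass: M = 28.1 MN·m/kg
  stainless steel: M = 25.0 MN·m/kg
  nickel superalloy: M = 24.3 MN·m/kg
  elm: M = 16.1 MN·m/kg
  nylon: M = 2.00 MN·m/kg
Highest index: silicon carbide.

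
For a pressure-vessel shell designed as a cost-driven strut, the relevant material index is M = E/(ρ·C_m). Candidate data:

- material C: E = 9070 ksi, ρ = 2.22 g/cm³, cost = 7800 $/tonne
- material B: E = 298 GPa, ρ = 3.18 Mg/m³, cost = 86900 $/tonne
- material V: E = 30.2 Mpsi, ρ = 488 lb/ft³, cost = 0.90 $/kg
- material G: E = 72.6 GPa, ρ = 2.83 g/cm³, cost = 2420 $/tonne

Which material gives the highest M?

Putting every candidate on a common basis:
  material C: E = 62.54 GPa, ρ = 2220 kg/m³, cost = 7.800 $/kg
  material B: E = 298.0 GPa, ρ = 3180 kg/m³, cost = 86.90 $/kg
  material V: E = 208.2 GPa, ρ = 7817 kg/m³, cost = 0.9000 $/kg
  material G: E = 72.60 GPa, ρ = 2830 kg/m³, cost = 2.420 $/kg
  material V: M = 29.6 MN·m per $
  material G: M = 10.6 MN·m per $
  material C: M = 3.61 MN·m per $
  material B: M = 1.08 MN·m per $
Material V ranks first.

material V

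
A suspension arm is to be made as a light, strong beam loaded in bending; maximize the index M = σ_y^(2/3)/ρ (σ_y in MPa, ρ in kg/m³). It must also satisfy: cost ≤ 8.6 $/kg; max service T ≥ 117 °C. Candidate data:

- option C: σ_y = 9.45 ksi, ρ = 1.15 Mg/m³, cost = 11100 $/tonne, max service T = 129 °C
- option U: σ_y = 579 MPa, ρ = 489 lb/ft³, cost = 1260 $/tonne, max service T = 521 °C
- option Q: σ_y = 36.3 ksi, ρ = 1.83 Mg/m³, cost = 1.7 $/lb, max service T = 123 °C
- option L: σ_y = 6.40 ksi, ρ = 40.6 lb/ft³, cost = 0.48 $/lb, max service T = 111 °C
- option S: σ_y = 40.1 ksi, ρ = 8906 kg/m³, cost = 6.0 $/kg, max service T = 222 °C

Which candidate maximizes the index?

Screen on constraints: cost ≤ 8.6 $/kg; max service T ≥ 117 °C. Survivors: option U, option Q, option S.
Normalizing units and computing the index:
  option U: σ_y = 579.0 MPa, ρ = 7833 kg/m³
  option Q: σ_y = 250.3 MPa, ρ = 1830 kg/m³
  option S: σ_y = 276.5 MPa, ρ = 8906 kg/m³
  option Q: M = 21.7×10⁻³
  option U: M = 8.87×10⁻³
  option S: M = 4.77×10⁻³
Option Q has the largest M.

option Q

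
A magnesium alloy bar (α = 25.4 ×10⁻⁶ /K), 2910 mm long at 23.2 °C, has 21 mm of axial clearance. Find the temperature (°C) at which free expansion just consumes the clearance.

307 °C

α·L₀·ΔT = 21.0 mm ⇒ ΔT = 21.0 / (25.4×10⁻⁶ × 2910.0) = 284.1 K.
T = 23.2 + 284.1 = 307.3 °C.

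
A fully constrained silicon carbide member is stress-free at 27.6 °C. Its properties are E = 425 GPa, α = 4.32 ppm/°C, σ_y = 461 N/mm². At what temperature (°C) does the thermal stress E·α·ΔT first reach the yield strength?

σ_y = 461 N/mm² = 461.0 MPa.
E·α·ΔT = 461.0 MPa ⇒ ΔT = 461.0 / (425.0×10³ × 4.32×10⁻⁶) = 251.1 K.
T = 27.6 + 251.1 = 278.7 °C.

279 °C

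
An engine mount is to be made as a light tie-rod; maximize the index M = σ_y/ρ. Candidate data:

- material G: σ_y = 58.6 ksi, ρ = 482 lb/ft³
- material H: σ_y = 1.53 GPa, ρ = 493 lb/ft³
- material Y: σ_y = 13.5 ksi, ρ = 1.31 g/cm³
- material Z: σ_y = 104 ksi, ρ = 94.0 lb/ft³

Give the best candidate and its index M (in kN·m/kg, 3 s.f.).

Convert each candidate to consistent units, then evaluate M:
  material G: σ_y = 404.0 MPa, ρ = 7721 kg/m³
  material H: σ_y = 1530 MPa, ρ = 7897 kg/m³
  material Y: σ_y = 93.08 MPa, ρ = 1310 kg/m³
  material Z: σ_y = 717.1 MPa, ρ = 1506 kg/m³
  material Z: M = 476 kN·m/kg
  material H: M = 194 kN·m/kg
  material Y: M = 71.1 kN·m/kg
  material G: M = 52.3 kN·m/kg
The maximum is for material Z.

material Z, M = 476 kN·m/kg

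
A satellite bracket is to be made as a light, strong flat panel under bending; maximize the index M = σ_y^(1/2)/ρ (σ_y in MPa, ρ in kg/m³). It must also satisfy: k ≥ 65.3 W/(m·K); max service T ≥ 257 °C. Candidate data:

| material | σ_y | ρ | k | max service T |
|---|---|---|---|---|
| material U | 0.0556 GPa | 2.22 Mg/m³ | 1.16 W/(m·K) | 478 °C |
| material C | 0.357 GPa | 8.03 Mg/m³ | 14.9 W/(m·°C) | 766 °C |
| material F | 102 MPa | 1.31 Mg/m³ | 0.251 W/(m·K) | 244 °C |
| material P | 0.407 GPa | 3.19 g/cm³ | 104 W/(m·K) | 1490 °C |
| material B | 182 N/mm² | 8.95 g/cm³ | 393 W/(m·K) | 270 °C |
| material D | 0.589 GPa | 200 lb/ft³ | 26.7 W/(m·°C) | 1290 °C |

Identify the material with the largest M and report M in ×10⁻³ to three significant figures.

material P, M = 6.32×10⁻³

Screen on constraints: k ≥ 65.3 W/(m·K); max service T ≥ 257 °C. Survivors: material P, material B.
After converting to SI:
  material P: σ_y = 407.0 MPa, ρ = 3190 kg/m³
  material B: σ_y = 182.0 MPa, ρ = 8950 kg/m³
  material P: M = 6.32×10⁻³
  material B: M = 1.51×10⁻³
The maximum is for material P.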